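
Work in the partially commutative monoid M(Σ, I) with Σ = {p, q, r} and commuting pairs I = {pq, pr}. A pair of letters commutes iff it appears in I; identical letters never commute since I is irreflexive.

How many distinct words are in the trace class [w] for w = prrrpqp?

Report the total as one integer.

piece 0:p — minimal
piece 1:r — minimal
piece 2:r rests on {1:r}
piece 3:r rests on {2:r}
piece 4:p rests on {0:p}
piece 5:q rests on {3:r}
piece 6:p rests on {4:p}
minimal pieces: {0:p, 1:r}
ways to finish when only these pieces remain (= sum over removing one remaining piece with nothing left below it):
  1 left: {5}→1  {6}→1
  2 left: {3,5}→1  {4,6}→1  {5,6}→2
  3 left: {0,4,6}→1  {2,3,5}→1  {3,5,6}→3  {4,5,6}→3
  4 left: {0,4,5,6}→4  {1,2,3,5}→1  {2,3,5,6}→4  {3,4,5,6}→6
  5 left: {0,3,4,5,6}→10  {1,2,3,5,6}→5  {2,3,4,5,6}→10
  placing 0:p first → 15 extensions
  placing 1:r first → 20 extensions
total linear extensions = 35

35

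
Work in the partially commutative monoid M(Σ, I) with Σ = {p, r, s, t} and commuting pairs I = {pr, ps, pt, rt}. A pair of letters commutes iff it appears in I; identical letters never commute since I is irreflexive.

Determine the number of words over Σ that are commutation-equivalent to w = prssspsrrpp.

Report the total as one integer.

0(p) covers ∅
1(r) covers ∅
2(s) covers 1:r
3(s) covers 2:s
4(s) covers 3:s
5(p) covers 0:p
6(s) covers 4:s
7(r) covers 6:s
8(r) covers 7:r
9(p) covers 5:p
10(p) covers 9:p
floor of heap: 0:p, 1:r
completions by unplaced set U, small U first (add the entries for U minus each lowest piece of U):
  |U|=1: {8}:1  {10}:1
  |U|=2: {7,8}:1  {8,10}:2  {9,10}:1
  |U|=3: {5,9,10}:1  {6,7,8}:1  {7,8,10}:3  {8,9,10}:3
  |U|=4: {0,5,9,10}:1  {4,6,7,8}:1  {5,8,9,10}:4  {6,7,8,10}:4  {7,8,9,10}:6
  |U|=5: {0,5,8,9,10}:5  {3,4,6,7,8}:1  {4,6,7,8,10}:5  {5,7,8,9,10}:10  {6,7,8,9,10}:10
  |U|=6: {0,5,7,8,9,10}:15  {2,3,4,6,7,8}:1  {3,4,6,7,8,10}:6  {4,6,7,8,9,10}:15  {5,6,7,8,9,10}:20
  |U|=7: {0,5,6,7,8,9,10}:35  {1,2,3,4,6,7,8}:1  {2,3,4,6,7,8,10}:7  {3,4,6,7,8,9,10}:21  {4,5,6,7,8,9,10}:35
  |U|=8: {0,4,5,6,7,8,9,10}:70  {1,2,3,4,6,7,8,10}:8  {2,3,4,6,7,8,9,10}:28  {3,4,5,6,7,8,9,10}:56
  |U|=9: {0,3,4,5,6,7,8,9,10}:126  {1,2,3,4,6,7,8,9,10}:36  {2,3,4,5,6,7,8,9,10}:84
  start at 0(p): 120
  start at 1(r): 210
sum over floor = 330

330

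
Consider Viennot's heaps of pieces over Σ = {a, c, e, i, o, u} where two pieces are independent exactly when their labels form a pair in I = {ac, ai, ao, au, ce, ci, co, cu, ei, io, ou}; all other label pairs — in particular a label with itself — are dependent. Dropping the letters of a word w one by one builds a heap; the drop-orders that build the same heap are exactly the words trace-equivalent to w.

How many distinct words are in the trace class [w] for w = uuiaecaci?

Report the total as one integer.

792

#0=u has no predecessor
#1=u depends on [0:u]
#2=i depends on [1:u]
#3=a has no predecessor
#4=e depends on [1:u, 3:a]
#5=c has no predecessor
#6=a depends on [4:e]
#7=c depends on [5:c]
#8=i depends on [2:i]
sources: [0:u, 3:a, 5:c]
N(rest) = Σ N(rest − s) over sources s of rest; N(one piece) = 1:
  size 1 → [6]=1  [7]=1  [8]=1
  size 2 → [2,8]=1  [4,6]=1  [5,7]=1  [6,7]=2  [6,8]=2  [7,8]=2
  size 3 → [2,6,8]=3  [2,7,8]=3  [3,4,6]=1  [4,6,7]=3  [4,6,8]=3  [5,6,7]=3  [5,7,8]=3  [6,7,8]=6
  size 4 → [2,4,6,8]=6  [2,5,7,8]=6  [2,6,7,8]=12  [3,4,6,7]=4  [3,4,6,8]=4  [4,5,6,7]=6  [4,6,7,8]=12  [5,6,7,8]=12
  size 5 → [1,2,4,6,8]=6  [2,3,4,6,8]=10  [2,4,6,7,8]=30  [2,5,6,7,8]=30  [3,4,5,6,7]=10  [3,4,6,7,8]=20  [4,5,6,7,8]=30
  size 6 → [0,1,2,4,6,8]=6  [1,2,3,4,6,8]=16  [1,2,4,6,7,8]=36  [2,3,4,6,7,8]=60  [2,4,5,6,7,8]=90  [3,4,5,6,7,8]=60
  size 7 → [0,1,2,3,4,6,8]=22  [0,1,2,4,6,7,8]=42  [1,2,3,4,6,7,8]=112  [1,2,4,5,6,7,8]=126  [2,3,4,5,6,7,8]=210
  first=0(u) contributes 448
  first=3(a) contributes 168
  first=5(c) contributes 176
|[w]| = 792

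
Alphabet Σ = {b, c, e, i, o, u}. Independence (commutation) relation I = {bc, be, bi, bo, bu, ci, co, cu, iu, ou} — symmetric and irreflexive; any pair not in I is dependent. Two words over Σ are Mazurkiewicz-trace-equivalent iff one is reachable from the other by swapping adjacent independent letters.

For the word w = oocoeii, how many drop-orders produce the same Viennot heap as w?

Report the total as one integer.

0(o) covers ∅
1(o) covers 0:o
2(c) covers ∅
3(o) covers 1:o
4(e) covers 2:c, 3:o
5(i) covers 4:e
6(i) covers 5:i
floor of heap: 0:o, 2:c
completions by unplaced set U, small U first (add the entries for U minus each lowest piece of U):
  |U|=1: {6}:1
  |U|=2: {5,6}:1
  |U|=3: {4,5,6}:1
  |U|=4: {2,4,5,6}:1  {3,4,5,6}:1
  |U|=5: {1,3,4,5,6}:1  {2,3,4,5,6}:2
  start at 0(o): 3
  start at 2(c): 1
sum over floor = 4

4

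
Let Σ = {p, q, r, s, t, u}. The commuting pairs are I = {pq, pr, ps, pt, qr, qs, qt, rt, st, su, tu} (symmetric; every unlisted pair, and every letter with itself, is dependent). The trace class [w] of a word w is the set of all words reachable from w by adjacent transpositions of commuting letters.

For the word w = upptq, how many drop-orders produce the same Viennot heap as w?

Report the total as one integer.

0(u) covers ∅
1(p) covers 0:u
2(p) covers 1:p
3(t) covers ∅
4(q) covers 0:u
floor of heap: 0:u, 3:t
completions by unplaced set U, small U first (add the entries for U minus each lowest piece of U):
  |U|=1: {2}:1  {3}:1  {4}:1
  |U|=2: {1,2}:1  {2,3}:2  {2,4}:2  {3,4}:2
  |U|=3: {1,2,3}:3  {1,2,4}:3  {2,3,4}:6
  start at 0(u): 12
  start at 3(t): 3
sum over floor = 15

15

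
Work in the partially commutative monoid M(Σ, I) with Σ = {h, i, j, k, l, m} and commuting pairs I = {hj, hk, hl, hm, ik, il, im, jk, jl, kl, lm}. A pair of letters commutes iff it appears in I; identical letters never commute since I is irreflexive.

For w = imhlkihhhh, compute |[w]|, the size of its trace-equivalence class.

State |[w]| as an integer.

360

0(i) covers ∅
1(m) covers ∅
2(h) covers 0:i
3(l) covers ∅
4(k) covers 1:m
5(i) covers 2:h
6(h) covers 5:i
7(h) covers 6:h
8(h) covers 7:h
9(h) covers 8:h
floor of heap: 0:i, 1:m, 3:l
completions by unplaced set U, small U first (add the entries for U minus each lowest piece of U):
  |U|=1: {3}:1  {4}:1  {9}:1
  |U|=2: {1,4}:1  {3,4}:2  {3,9}:2  {4,9}:2  {8,9}:1
  |U|=3: {1,3,4}:3  {1,4,9}:3  {3,4,9}:6  {3,8,9}:3  {4,8,9}:3  {7,8,9}:1
  |U|=4: {1,3,4,9}:12  {1,4,8,9}:6  {3,4,8,9}:12  {3,7,8,9}:4  {4,7,8,9}:4  {6,7,8,9}:1
  |U|=5: {1,3,4,8,9}:30  {1,4,7,8,9}:10  {3,4,7,8,9}:20  {3,6,7,8,9}:5  {4,6,7,8,9}:5  {5,6,7,8,9}:1
  |U|=6: {1,3,4,7,8,9}:60  {1,4,6,7,8,9}:15  {2,5,6,7,8,9}:1  {3,4,6,7,8,9}:30  {3,5,6,7,8,9}:6  {4,5,6,7,8,9}:6
  |U|=7: {0,2,5,6,7,8,9}:1  {1,3,4,6,7,8,9}:105  {1,4,5,6,7,8,9}:21  {2,3,5,6,7,8,9}:7  {2,4,5,6,7,8,9}:7  {3,4,5,6,7,8,9}:42
  |U|=8: {0,2,3,5,6,7,8,9}:8  {0,2,4,5,6,7,8,9}:8  {1,2,4,5,6,7,8,9}:28  {1,3,4,5,6,7,8,9}:168  {2,3,4,5,6,7,8,9}:56
  start at 0(i): 252
  start at 1(m): 72
  start at 3(l): 36
sum over floor = 360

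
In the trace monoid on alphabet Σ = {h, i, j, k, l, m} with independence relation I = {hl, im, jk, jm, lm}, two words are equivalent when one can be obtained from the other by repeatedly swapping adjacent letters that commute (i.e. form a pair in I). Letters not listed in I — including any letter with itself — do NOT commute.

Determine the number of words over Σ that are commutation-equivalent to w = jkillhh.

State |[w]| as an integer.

drop 0:j onto floor
drop 1:k onto floor
drop 2:i onto {0:j, 1:k}
drop 3:l onto {2:i}
drop 4:l onto {3:l}
drop 5:h onto {2:i}
drop 6:h onto {5:h}
ground layer = {0:j, 1:k}
drop-orders for the pieces not yet dropped (sum over which currently-grounded one goes next):
  1 to go: {4} 1  {6} 1
  2 to go: {3,4} 1  {4,6} 2  {5,6} 1
  3 to go: {3,4,6} 3  {4,5,6} 3
  4 to go: {3,4,5,6} 6
  5 to go: {2,3,4,5,6} 6
  if 0:j drops first: 6 orders
  if 1:k drops first: 6 orders
heap linearizations: 12

12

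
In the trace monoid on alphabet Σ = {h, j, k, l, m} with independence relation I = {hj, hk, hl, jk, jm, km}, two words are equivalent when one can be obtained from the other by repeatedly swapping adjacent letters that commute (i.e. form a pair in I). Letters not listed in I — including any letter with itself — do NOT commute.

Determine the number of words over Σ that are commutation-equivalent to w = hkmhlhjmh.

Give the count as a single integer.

drop 0:h onto floor
drop 1:k onto floor
drop 2:m onto {0:h}
drop 3:h onto {2:m}
drop 4:l onto {1:k, 2:m}
drop 5:h onto {3:h}
drop 6:j onto {4:l}
drop 7:m onto {4:l, 5:h}
drop 8:h onto {7:m}
ground layer = {0:h, 1:k}
drop-orders for the pieces not yet dropped (sum over which currently-grounded one goes next):
  1 to go: {6} 1  {8} 1
  2 to go: {6,8} 2  {7,8} 1
  3 to go: {5,7,8} 1  {6,7,8} 3
  4 to go: {3,5,7,8} 1  {4,6,7,8} 3  {5,6,7,8} 4
  5 to go: {1,4,6,7,8} 3  {3,5,6,7,8} 5  {4,5,6,7,8} 7
  6 to go: {1,4,5,6,7,8} 10  {3,4,5,6,7,8} 12
  7 to go: {1,3,4,5,6,7,8} 22  {2,3,4,5,6,7,8} 12
  if 0:h drops first: 34 orders
  if 1:k drops first: 12 orders
heap linearizations: 46

46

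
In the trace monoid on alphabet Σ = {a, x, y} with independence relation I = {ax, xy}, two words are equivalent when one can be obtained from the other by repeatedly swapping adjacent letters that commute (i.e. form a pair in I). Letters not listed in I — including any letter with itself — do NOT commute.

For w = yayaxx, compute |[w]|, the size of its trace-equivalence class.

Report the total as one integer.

15

piece 0:y — minimal
piece 1:a rests on {0:y}
piece 2:y rests on {1:a}
piece 3:a rests on {2:y}
piece 4:x — minimal
piece 5:x rests on {4:x}
minimal pieces: {0:y, 4:x}
ways to finish when only these pieces remain (= sum over removing one remaining piece with nothing left below it):
  1 left: {3}→1  {5}→1
  2 left: {2,3}→1  {3,5}→2  {4,5}→1
  3 left: {1,2,3}→1  {2,3,5}→3  {3,4,5}→3
  4 left: {0,1,2,3}→1  {1,2,3,5}→4  {2,3,4,5}→6
  placing 0:y first → 10 extensions
  placing 4:x first → 5 extensions
total linear extensions = 15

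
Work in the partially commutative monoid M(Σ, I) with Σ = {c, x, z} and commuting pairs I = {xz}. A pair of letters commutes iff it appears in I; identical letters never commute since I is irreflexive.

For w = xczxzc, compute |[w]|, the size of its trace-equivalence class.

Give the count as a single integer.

#0=x has no predecessor
#1=c depends on [0:x]
#2=z depends on [1:c]
#3=x depends on [1:c]
#4=z depends on [2:z]
#5=c depends on [3:x, 4:z]
sources: [0:x]
N(rest) = Σ N(rest − s) over sources s of rest; N(one piece) = 1:
  size 1 → [5]=1
  size 2 → [3,5]=1  [4,5]=1
  size 3 → [2,4,5]=1  [3,4,5]=2
  size 4 → [2,3,4,5]=3
  first=0(x) contributes 3

3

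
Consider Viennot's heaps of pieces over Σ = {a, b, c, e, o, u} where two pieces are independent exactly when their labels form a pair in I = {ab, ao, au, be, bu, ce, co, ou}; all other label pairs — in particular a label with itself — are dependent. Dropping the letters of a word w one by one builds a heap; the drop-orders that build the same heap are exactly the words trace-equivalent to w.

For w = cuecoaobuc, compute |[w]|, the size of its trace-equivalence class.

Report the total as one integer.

58

piece 0:c — minimal
piece 1:u rests on {0:c}
piece 2:e rests on {1:u}
piece 3:c rests on {1:u}
piece 4:o rests on {2:e}
piece 5:a rests on {2:e, 3:c}
piece 6:o rests on {4:o}
piece 7:b rests on {3:c, 6:o}
piece 8:u rests on {2:e, 3:c}
piece 9:c rests on {5:a, 7:b, 8:u}
minimal pieces: {0:c}
ways to finish when only these pieces remain (= sum over removing one remaining piece with nothing left below it):
  1 left: {9}→1
  2 left: {5,9}→1  {7,9}→1  {8,9}→1
  3 left: {5,7,9}→2  {5,8,9}→2  {6,7,9}→1  {7,8,9}→2
  4 left: {4,6,7,9}→1  {5,6,7,9}→3  {5,7,8,9}→6  {6,7,8,9}→3
  5 left: {3,5,7,8,9}→6  {4,5,6,7,9}→4  {4,6,7,8,9}→4  {5,6,7,8,9}→12
  6 left: {3,5,6,7,8,9}→18  {4,5,6,7,8,9}→20
  7 left: {2,4,5,6,7,8,9}→20  {3,4,5,6,7,8,9}→38
  8 left: {2,3,4,5,6,7,8,9}→58
  placing 0:c first → 58 extensions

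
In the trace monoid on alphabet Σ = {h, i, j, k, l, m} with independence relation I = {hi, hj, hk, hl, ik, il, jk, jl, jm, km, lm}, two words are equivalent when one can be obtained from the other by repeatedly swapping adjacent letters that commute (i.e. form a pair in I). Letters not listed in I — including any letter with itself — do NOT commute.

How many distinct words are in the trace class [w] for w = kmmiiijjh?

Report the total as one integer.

0(k) covers ∅
1(m) covers ∅
2(m) covers 1:m
3(i) covers 2:m
4(i) covers 3:i
5(i) covers 4:i
6(j) covers 5:i
7(j) covers 6:j
8(h) covers 2:m
floor of heap: 0:k, 1:m
completions by unplaced set U, small U first (add the entries for U minus each lowest piece of U):
  |U|=1: {0}:1  {7}:1  {8}:1
  |U|=2: {0,7}:2  {0,8}:2  {6,7}:1  {7,8}:2
  |U|=3: {0,6,7}:3  {0,7,8}:6  {5,6,7}:1  {6,7,8}:3
  |U|=4: {0,5,6,7}:4  {0,6,7,8}:12  {4,5,6,7}:1  {5,6,7,8}:4
  |U|=5: {0,4,5,6,7}:5  {0,5,6,7,8}:20  {3,4,5,6,7}:1  {4,5,6,7,8}:5
  |U|=6: {0,3,4,5,6,7}:6  {0,4,5,6,7,8}:30  {3,4,5,6,7,8}:6
  |U|=7: {0,3,4,5,6,7,8}:42  {2,3,4,5,6,7,8}:6
  start at 0(k): 6
  start at 1(m): 48
sum over floor = 54

54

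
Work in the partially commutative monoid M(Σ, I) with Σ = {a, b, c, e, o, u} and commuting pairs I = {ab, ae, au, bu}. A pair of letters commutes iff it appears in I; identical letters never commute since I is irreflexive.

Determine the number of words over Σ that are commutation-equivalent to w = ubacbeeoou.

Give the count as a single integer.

drop 0:u onto floor
drop 1:b onto floor
drop 2:a onto floor
drop 3:c onto {0:u, 1:b, 2:a}
drop 4:b onto {3:c}
drop 5:e onto {4:b}
drop 6:e onto {5:e}
drop 7:o onto {6:e}
drop 8:o onto {7:o}
drop 9:u onto {8:o}
ground layer = {0:u, 1:b, 2:a}
drop-orders for the pieces not yet dropped (sum over which currently-grounded one goes next):
  1 to go: {9} 1
  2 to go: {8,9} 1
  3 to go: {7,8,9} 1
  4 to go: {6,7,8,9} 1
  5 to go: {5,6,7,8,9} 1
  6 to go: {4,5,6,7,8,9} 1
  7 to go: {3,4,5,6,7,8,9} 1
  8 to go: {0,3,4,5,6,7,8,9} 1  {1,3,4,5,6,7,8,9} 1  {2,3,4,5,6,7,8,9} 1
  if 0:u drops first: 2 orders
  if 1:b drops first: 2 orders
  if 2:a drops first: 2 orders
heap linearizations: 6

6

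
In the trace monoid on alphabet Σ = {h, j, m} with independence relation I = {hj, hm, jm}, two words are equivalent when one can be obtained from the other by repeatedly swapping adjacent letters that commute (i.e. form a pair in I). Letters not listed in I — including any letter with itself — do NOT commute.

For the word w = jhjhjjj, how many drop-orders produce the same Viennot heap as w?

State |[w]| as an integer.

drop 0:j onto floor
drop 1:h onto floor
drop 2:j onto {0:j}
drop 3:h onto {1:h}
drop 4:j onto {2:j}
drop 5:j onto {4:j}
drop 6:j onto {5:j}
ground layer = {0:j, 1:h}
drop-orders for the pieces not yet dropped (sum over which currently-grounded one goes next):
  1 to go: {3} 1  {6} 1
  2 to go: {1,3} 1  {3,6} 2  {5,6} 1
  3 to go: {1,3,6} 3  {3,5,6} 3  {4,5,6} 1
  4 to go: {1,3,5,6} 6  {2,4,5,6} 1  {3,4,5,6} 4
  5 to go: {0,2,4,5,6} 1  {1,3,4,5,6} 10  {2,3,4,5,6} 5
  if 0:j drops first: 15 orders
  if 1:h drops first: 6 orders
heap linearizations: 21

21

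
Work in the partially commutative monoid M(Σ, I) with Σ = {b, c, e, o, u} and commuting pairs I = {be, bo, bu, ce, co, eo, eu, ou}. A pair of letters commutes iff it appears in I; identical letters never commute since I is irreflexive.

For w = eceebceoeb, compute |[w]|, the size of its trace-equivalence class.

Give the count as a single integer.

0(e) covers ∅
1(c) covers ∅
2(e) covers 0:e
3(e) covers 2:e
4(b) covers 1:c
5(c) covers 4:b
6(e) covers 3:e
7(o) covers ∅
8(e) covers 6:e
9(b) covers 5:c
floor of heap: 0:e, 1:c, 7:o
completions by unplaced set U, small U first (add the entries for U minus each lowest piece of U):
  |U|=1: {7}:1  {8}:1  {9}:1
  |U|=2: {5,9}:1  {6,8}:1  {7,8}:2  {7,9}:2  {8,9}:2
  |U|=3: {3,6,8}:1  {4,5,9}:1  {5,7,9}:3  {5,8,9}:3  {6,7,8}:3  {6,8,9}:3  {7,8,9}:6
  |U|=4: {1,4,5,9}:1  {2,3,6,8}:1  {3,6,7,8}:4  {3,6,8,9}:4  {4,5,7,9}:4  {4,5,8,9}:4  {5,6,8,9}:6  {5,7,8,9}:12  {6,7,8,9}:12
  |U|=5: {0,2,3,6,8}:1  {1,4,5,7,9}:5  {1,4,5,8,9}:5  {2,3,6,7,8}:5  {2,3,6,8,9}:5  {3,5,6,8,9}:10  {3,6,7,8,9}:20  {4,5,6,8,9}:10  {4,5,7,8,9}:20  {5,6,7,8,9}:30
  |U|=6: {0,2,3,6,7,8}:6  {0,2,3,6,8,9}:6  {1,4,5,6,8,9}:15  {1,4,5,7,8,9}:30  {2,3,5,6,8,9}:15  {2,3,6,7,8,9}:30  {3,4,5,6,8,9}:20  {3,5,6,7,8,9}:60  {4,5,6,7,8,9}:60
  |U|=7: {0,2,3,5,6,8,9}:21  {0,2,3,6,7,8,9}:42  {1,3,4,5,6,8,9}:35  {1,4,5,6,7,8,9}:105  {2,3,4,5,6,8,9}:35  {2,3,5,6,7,8,9}:105  {3,4,5,6,7,8,9}:140
  |U|=8: {0,2,3,4,5,6,8,9}:56  {0,2,3,5,6,7,8,9}:168  {1,2,3,4,5,6,8,9}:70  {1,3,4,5,6,7,8,9}:280  {2,3,4,5,6,7,8,9}:280
  start at 0(e): 630
  start at 1(c): 504
  start at 7(o): 126
sum over floor = 1260

1260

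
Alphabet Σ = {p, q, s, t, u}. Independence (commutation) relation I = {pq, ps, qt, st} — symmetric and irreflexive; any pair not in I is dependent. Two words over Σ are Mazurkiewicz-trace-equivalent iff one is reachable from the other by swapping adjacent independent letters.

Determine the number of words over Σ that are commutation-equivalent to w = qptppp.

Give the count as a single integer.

0(q) covers ∅
1(p) covers ∅
2(t) covers 1:p
3(p) covers 2:t
4(p) covers 3:p
5(p) covers 4:p
floor of heap: 0:q, 1:p
completions by unplaced set U, small U first (add the entries for U minus each lowest piece of U):
  |U|=1: {0}:1  {5}:1
  |U|=2: {0,5}:2  {4,5}:1
  |U|=3: {0,4,5}:3  {3,4,5}:1
  |U|=4: {0,3,4,5}:4  {2,3,4,5}:1
  start at 0(q): 1
  start at 1(p): 5
sum over floor = 6

6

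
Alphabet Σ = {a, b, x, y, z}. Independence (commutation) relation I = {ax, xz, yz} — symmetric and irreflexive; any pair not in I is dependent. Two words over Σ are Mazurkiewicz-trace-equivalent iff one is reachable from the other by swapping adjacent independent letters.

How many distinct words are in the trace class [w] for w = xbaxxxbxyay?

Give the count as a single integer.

4

#0=x has no predecessor
#1=b depends on [0:x]
#2=a depends on [1:b]
#3=x depends on [1:b]
#4=x depends on [3:x]
#5=x depends on [4:x]
#6=b depends on [2:a, 5:x]
#7=x depends on [6:b]
#8=y depends on [7:x]
#9=a depends on [8:y]
#10=y depends on [9:a]
sources: [0:x]
N(rest) = Σ N(rest − s) over sources s of rest; N(one piece) = 1:
  size 1 → [10]=1
  size 2 → [9,10]=1
  size 3 → [8,9,10]=1
  size 4 → [7,8,9,10]=1
  size 5 → [6,7,8,9,10]=1
  size 6 → [2,6,7,8,9,10]=1  [5,6,7,8,9,10]=1
  size 7 → [2,5,6,7,8,9,10]=2  [4,5,6,7,8,9,10]=1
  size 8 → [2,4,5,6,7,8,9,10]=3  [3,4,5,6,7,8,9,10]=1
  size 9 → [2,3,4,5,6,7,8,9,10]=4
  first=0(x) contributes 4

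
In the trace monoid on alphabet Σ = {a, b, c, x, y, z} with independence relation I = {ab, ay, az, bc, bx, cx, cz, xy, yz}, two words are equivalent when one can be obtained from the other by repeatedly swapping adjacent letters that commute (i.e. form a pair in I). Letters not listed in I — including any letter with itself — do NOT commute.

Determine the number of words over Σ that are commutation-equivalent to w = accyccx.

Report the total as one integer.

6

0(a) covers ∅
1(c) covers 0:a
2(c) covers 1:c
3(y) covers 2:c
4(c) covers 3:y
5(c) covers 4:c
6(x) covers 0:a
floor of heap: 0:a
completions by unplaced set U, small U first (add the entries for U minus each lowest piece of U):
  |U|=1: {5}:1  {6}:1
  |U|=2: {4,5}:1  {5,6}:2
  |U|=3: {3,4,5}:1  {4,5,6}:3
  |U|=4: {2,3,4,5}:1  {3,4,5,6}:4
  |U|=5: {1,2,3,4,5}:1  {2,3,4,5,6}:5
  start at 0(a): 6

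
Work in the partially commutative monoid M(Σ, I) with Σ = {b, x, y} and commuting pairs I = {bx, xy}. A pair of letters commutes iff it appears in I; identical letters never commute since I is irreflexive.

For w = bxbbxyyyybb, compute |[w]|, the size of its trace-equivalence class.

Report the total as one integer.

piece 0:b — minimal
piece 1:x — minimal
piece 2:b rests on {0:b}
piece 3:b rests on {2:b}
piece 4:x rests on {1:x}
piece 5:y rests on {3:b}
piece 6:y rests on {5:y}
piece 7:y rests on {6:y}
piece 8:y rests on {7:y}
piece 9:b rests on {8:y}
piece 10:b rests on {9:b}
minimal pieces: {0:b, 1:x}
ways to finish when only these pieces remain (= sum over removing one remaining piece with nothing left below it):
  1 left: {4}→1  {10}→1
  2 left: {1,4}→1  {4,10}→2  {9,10}→1
  3 left: {1,4,10}→3  {4,9,10}→3  {8,9,10}→1
  4 left: {1,4,9,10}→6  {4,8,9,10}→4  {7,8,9,10}→1
  5 left: {1,4,8,9,10}→10  {4,7,8,9,10}→5  {6,7,8,9,10}→1
  6 left: {1,4,7,8,9,10}→15  {4,6,7,8,9,10}→6  {5,6,7,8,9,10}→1
  7 left: {1,4,6,7,8,9,10}→21  {3,5,6,7,8,9,10}→1  {4,5,6,7,8,9,10}→7
  8 left: {1,4,5,6,7,8,9,10}→28  {2,3,5,6,7,8,9,10}→1  {3,4,5,6,7,8,9,10}→8
  9 left: {0,2,3,5,6,7,8,9,10}→1  {1,3,4,5,6,7,8,9,10}→36  {2,3,4,5,6,7,8,9,10}→9
  placing 0:b first → 45 extensions
  placing 1:x first → 10 extensions
total linear extensions = 55

55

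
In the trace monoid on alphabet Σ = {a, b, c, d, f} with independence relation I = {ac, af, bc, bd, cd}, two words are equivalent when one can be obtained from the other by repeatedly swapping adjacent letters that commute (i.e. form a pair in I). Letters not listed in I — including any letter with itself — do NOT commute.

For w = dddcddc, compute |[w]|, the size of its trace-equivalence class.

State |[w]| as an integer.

21

0(d) covers ∅
1(d) covers 0:d
2(d) covers 1:d
3(c) covers ∅
4(d) covers 2:d
5(d) covers 4:d
6(c) covers 3:c
floor of heap: 0:d, 3:c
completions by unplaced set U, small U first (add the entries for U minus each lowest piece of U):
  |U|=1: {5}:1  {6}:1
  |U|=2: {3,6}:1  {4,5}:1  {5,6}:2
  |U|=3: {2,4,5}:1  {3,5,6}:3  {4,5,6}:3
  |U|=4: {1,2,4,5}:1  {2,4,5,6}:4  {3,4,5,6}:6
  |U|=5: {0,1,2,4,5}:1  {1,2,4,5,6}:5  {2,3,4,5,6}:10
  start at 0(d): 15
  start at 3(c): 6
sum over floor = 21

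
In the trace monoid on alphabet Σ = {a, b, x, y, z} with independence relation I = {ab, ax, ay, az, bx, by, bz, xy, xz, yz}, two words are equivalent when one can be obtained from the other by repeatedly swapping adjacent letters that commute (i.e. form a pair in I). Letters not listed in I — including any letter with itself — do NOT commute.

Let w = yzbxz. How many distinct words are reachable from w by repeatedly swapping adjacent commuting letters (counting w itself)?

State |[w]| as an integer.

60

drop 0:y onto floor
drop 1:z onto floor
drop 2:b onto floor
drop 3:x onto floor
drop 4:z onto {1:z}
ground layer = {0:y, 1:z, 2:b, 3:x}
drop-orders for the pieces not yet dropped (sum over which currently-grounded one goes next):
  1 to go: {0} 1  {2} 1  {3} 1  {4} 1
  2 to go: {0,2} 2  {0,3} 2  {0,4} 2  {1,4} 1  {2,3} 2  {2,4} 2  {3,4} 2
  3 to go: {0,1,4} 3  {0,2,3} 6  {0,2,4} 6  {0,3,4} 6  {1,2,4} 3  {1,3,4} 3  {2,3,4} 6
  if 0:y drops first: 12 orders
  if 1:z drops first: 24 orders
  if 2:b drops first: 12 orders
  if 3:x drops first: 12 orders
heap linearizations: 60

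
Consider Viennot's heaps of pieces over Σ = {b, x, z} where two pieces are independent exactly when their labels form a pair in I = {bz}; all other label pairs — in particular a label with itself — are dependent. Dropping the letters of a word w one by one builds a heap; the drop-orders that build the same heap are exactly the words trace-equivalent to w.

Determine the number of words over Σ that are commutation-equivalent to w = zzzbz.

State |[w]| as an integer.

5

piece 0:z — minimal
piece 1:z rests on {0:z}
piece 2:z rests on {1:z}
piece 3:b — minimal
piece 4:z rests on {2:z}
minimal pieces: {0:z, 3:b}
ways to finish when only these pieces remain (= sum over removing one remaining piece with nothing left below it):
  1 left: {3}→1  {4}→1
  2 left: {2,4}→1  {3,4}→2
  3 left: {1,2,4}→1  {2,3,4}→3
  placing 0:z first → 4 extensions
  placing 3:b first → 1 extensions
total linear extensions = 5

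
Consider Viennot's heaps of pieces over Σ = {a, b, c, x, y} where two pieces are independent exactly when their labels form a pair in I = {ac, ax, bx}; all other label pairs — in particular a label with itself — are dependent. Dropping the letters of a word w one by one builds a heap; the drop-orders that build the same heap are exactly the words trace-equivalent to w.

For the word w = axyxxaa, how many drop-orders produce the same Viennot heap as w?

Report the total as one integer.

#0=a has no predecessor
#1=x has no predecessor
#2=y depends on [0:a, 1:x]
#3=x depends on [2:y]
#4=x depends on [3:x]
#5=a depends on [2:y]
#6=a depends on [5:a]
sources: [0:a, 1:x]
N(rest) = Σ N(rest − s) over sources s of rest; N(one piece) = 1:
  size 1 → [4]=1  [6]=1
  size 2 → [3,4]=1  [4,6]=2  [5,6]=1
  size 3 → [3,4,6]=3  [4,5,6]=3
  size 4 → [3,4,5,6]=6
  size 5 → [2,3,4,5,6]=6
  first=0(a) contributes 6
  first=1(x) contributes 6
|[w]| = 12

12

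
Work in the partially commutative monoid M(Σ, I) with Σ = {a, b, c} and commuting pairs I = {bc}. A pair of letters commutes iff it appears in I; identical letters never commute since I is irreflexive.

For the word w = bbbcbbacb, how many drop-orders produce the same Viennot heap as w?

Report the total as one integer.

12

piece 0:b — minimal
piece 1:b rests on {0:b}
piece 2:b rests on {1:b}
piece 3:c — minimal
piece 4:b rests on {2:b}
piece 5:b rests on {4:b}
piece 6:a rests on {3:c, 5:b}
piece 7:c rests on {6:a}
piece 8:b rests on {6:a}
minimal pieces: {0:b, 3:c}
ways to finish when only these pieces remain (= sum over removing one remaining piece with nothing left below it):
  1 left: {7}→1  {8}→1
  2 left: {7,8}→2
  3 left: {6,7,8}→2
  4 left: {3,6,7,8}→2  {5,6,7,8}→2
  5 left: {3,5,6,7,8}→4  {4,5,6,7,8}→2
  6 left: {2,4,5,6,7,8}→2  {3,4,5,6,7,8}→6
  7 left: {1,2,4,5,6,7,8}→2  {2,3,4,5,6,7,8}→8
  placing 0:b first → 10 extensions
  placing 3:c first → 2 extensions
total linear extensions = 12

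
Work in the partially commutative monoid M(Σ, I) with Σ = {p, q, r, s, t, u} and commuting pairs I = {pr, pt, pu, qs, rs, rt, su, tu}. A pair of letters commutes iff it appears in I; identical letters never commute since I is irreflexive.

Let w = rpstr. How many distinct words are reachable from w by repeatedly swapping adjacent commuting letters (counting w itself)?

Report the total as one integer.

drop 0:r onto floor
drop 1:p onto floor
drop 2:s onto {1:p}
drop 3:t onto {2:s}
drop 4:r onto {0:r}
ground layer = {0:r, 1:p}
drop-orders for the pieces not yet dropped (sum over which currently-grounded one goes next):
  1 to go: {3} 1  {4} 1
  2 to go: {0,4} 1  {2,3} 1  {3,4} 2
  3 to go: {0,3,4} 3  {1,2,3} 1  {2,3,4} 3
  if 0:r drops first: 4 orders
  if 1:p drops first: 6 orders
heap linearizations: 10

10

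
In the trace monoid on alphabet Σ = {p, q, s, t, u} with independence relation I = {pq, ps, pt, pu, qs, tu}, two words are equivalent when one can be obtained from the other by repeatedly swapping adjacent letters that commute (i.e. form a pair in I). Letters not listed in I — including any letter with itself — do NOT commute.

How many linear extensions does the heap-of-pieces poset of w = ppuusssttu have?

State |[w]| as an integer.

135

piece 0:p — minimal
piece 1:p rests on {0:p}
piece 2:u — minimal
piece 3:u rests on {2:u}
piece 4:s rests on {3:u}
piece 5:s rests on {4:s}
piece 6:s rests on {5:s}
piece 7:t rests on {6:s}
piece 8:t rests on {7:t}
piece 9:u rests on {6:s}
minimal pieces: {0:p, 2:u}
ways to finish when only these pieces remain (= sum over removing one remaining piece with nothing left below it):
  1 left: {1}→1  {8}→1  {9}→1
  2 left: {0,1}→1  {1,8}→2  {1,9}→2  {7,8}→1  {8,9}→2
  3 left: {0,1,8}→3  {0,1,9}→3  {1,7,8}→3  {1,8,9}→6  {7,8,9}→3
  4 left: {0,1,7,8}→6  {0,1,8,9}→12  {1,7,8,9}→12  {6,7,8,9}→3
  5 left: {0,1,7,8,9}→30  {1,6,7,8,9}→15  {5,6,7,8,9}→3
  6 left: {0,1,6,7,8,9}→45  {1,5,6,7,8,9}→18  {4,5,6,7,8,9}→3
  7 left: {0,1,5,6,7,8,9}→63  {1,4,5,6,7,8,9}→21  {3,4,5,6,7,8,9}→3
  8 left: {0,1,4,5,6,7,8,9}→84  {1,3,4,5,6,7,8,9}→24  {2,3,4,5,6,7,8,9}→3
  placing 0:p first → 27 extensions
  placing 2:u first → 108 extensions
total linear extensions = 135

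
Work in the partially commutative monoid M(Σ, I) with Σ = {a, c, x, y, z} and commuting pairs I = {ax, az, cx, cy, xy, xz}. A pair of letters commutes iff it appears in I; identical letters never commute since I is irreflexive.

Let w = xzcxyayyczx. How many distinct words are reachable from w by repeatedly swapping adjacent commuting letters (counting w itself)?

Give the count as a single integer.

piece 0:x — minimal
piece 1:z — minimal
piece 2:c rests on {1:z}
piece 3:x rests on {0:x}
piece 4:y rests on {1:z}
piece 5:a rests on {2:c, 4:y}
piece 6:y rests on {5:a}
piece 7:y rests on {6:y}
piece 8:c rests on {5:a}
piece 9:z rests on {7:y, 8:c}
piece 10:x rests on {3:x}
minimal pieces: {0:x, 1:z}
ways to finish when only these pieces remain (= sum over removing one remaining piece with nothing left below it):
  1 left: {9}→1  {10}→1
  2 left: {3,10}→1  {7,9}→1  {8,9}→1  {9,10}→2
  3 left: {0,3,10}→1  {3,9,10}→3  {6,7,9}→1  {7,8,9}→2  {7,9,10}→3  {8,9,10}→3
  4 left: {0,3,9,10}→4  {3,7,9,10}→6  {3,8,9,10}→6  {6,7,8,9}→3  {6,7,9,10}→4  {7,8,9,10}→8
  5 left: {0,3,7,9,10}→10  {0,3,8,9,10}→10  {3,6,7,9,10}→10  {3,7,8,9,10}→20  {5,6,7,8,9}→3  {6,7,8,9,10}→15
  6 left: {0,3,6,7,9,10}→20  {0,3,7,8,9,10}→40  {2,5,6,7,8,9}→3  {3,6,7,8,9,10}→45  {4,5,6,7,8,9}→3  {5,6,7,8,9,10}→18
  7 left: {0,3,6,7,8,9,10}→105  {2,4,5,6,7,8,9}→6  {2,5,6,7,8,9,10}→21  {3,5,6,7,8,9,10}→63  {4,5,6,7,8,9,10}→21
  8 left: {0,3,5,6,7,8,9,10}→168  {1,2,4,5,6,7,8,9}→6  {2,3,5,6,7,8,9,10}→84  {2,4,5,6,7,8,9,10}→48  {3,4,5,6,7,8,9,10}→84
  9 left: {0,2,3,5,6,7,8,9,10}→252  {0,3,4,5,6,7,8,9,10}→252  {1,2,4,5,6,7,8,9,10}→54  {2,3,4,5,6,7,8,9,10}→216
  placing 0:x first → 270 extensions
  placing 1:z first → 720 extensions
total linear extensions = 990

990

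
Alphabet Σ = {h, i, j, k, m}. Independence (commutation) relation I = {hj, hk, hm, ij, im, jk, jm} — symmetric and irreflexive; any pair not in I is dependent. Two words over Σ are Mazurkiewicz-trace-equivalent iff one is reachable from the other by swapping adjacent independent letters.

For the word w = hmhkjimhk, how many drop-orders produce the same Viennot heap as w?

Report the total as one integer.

piece 0:h — minimal
piece 1:m — minimal
piece 2:h rests on {0:h}
piece 3:k rests on {1:m}
piece 4:j — minimal
piece 5:i rests on {2:h, 3:k}
piece 6:m rests on {3:k}
piece 7:h rests on {5:i}
piece 8:k rests on {5:i, 6:m}
minimal pieces: {0:h, 1:m, 4:j}
ways to finish when only these pieces remain (= sum over removing one remaining piece with nothing left below it):
  1 left: {4}→1  {7}→1  {8}→1
  2 left: {4,7}→2  {4,8}→2  {6,8}→1  {7,8}→2
  3 left: {4,6,8}→3  {4,7,8}→6  {5,7,8}→2  {6,7,8}→3
  4 left: {2,5,7,8}→2  {4,5,7,8}→8  {4,6,7,8}→12  {5,6,7,8}→5
  5 left: {0,2,5,7,8}→2  {2,4,5,7,8}→10  {2,5,6,7,8}→7  {3,5,6,7,8}→5  {4,5,6,7,8}→25
  6 left: {0,2,4,5,7,8}→12  {0,2,5,6,7,8}→9  {1,3,5,6,7,8}→5  {2,3,5,6,7,8}→12  {2,4,5,6,7,8}→42  {3,4,5,6,7,8}→30
  7 left: {0,2,3,5,6,7,8}→21  {0,2,4,5,6,7,8}→63  {1,2,3,5,6,7,8}→17  {1,3,4,5,6,7,8}→35  {2,3,4,5,6,7,8}→84
  placing 0:h first → 136 extensions
  placing 1:m first → 168 extensions
  placing 4:j first → 38 extensions
total linear extensions = 342

342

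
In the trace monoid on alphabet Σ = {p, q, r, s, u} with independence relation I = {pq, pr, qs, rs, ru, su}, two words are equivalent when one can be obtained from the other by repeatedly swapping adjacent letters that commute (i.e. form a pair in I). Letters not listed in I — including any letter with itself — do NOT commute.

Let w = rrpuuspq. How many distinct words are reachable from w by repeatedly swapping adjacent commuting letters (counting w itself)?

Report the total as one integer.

#0=r has no predecessor
#1=r depends on [0:r]
#2=p has no predecessor
#3=u depends on [2:p]
#4=u depends on [3:u]
#5=s depends on [2:p]
#6=p depends on [4:u, 5:s]
#7=q depends on [1:r, 4:u]
sources: [0:r, 2:p]
N(rest) = Σ N(rest − s) over sources s of rest; N(one piece) = 1:
  size 1 → [6]=1  [7]=1
  size 2 → [1,7]=1  [5,6]=1  [6,7]=2
  size 3 → [0,1,7]=1  [1,6,7]=3  [4,6,7]=2  [5,6,7]=3
  size 4 → [0,1,6,7]=4  [1,4,6,7]=5  [1,5,6,7]=6  [3,4,6,7]=2  [4,5,6,7]=5
  size 5 → [0,1,4,6,7]=9  [0,1,5,6,7]=10  [1,3,4,6,7]=7  [1,4,5,6,7]=16  [3,4,5,6,7]=7
  size 6 → [0,1,3,4,6,7]=16  [0,1,4,5,6,7]=35  [1,3,4,5,6,7]=30  [2,3,4,5,6,7]=7
  first=0(r) contributes 37
  first=2(p) contributes 81
|[w]| = 118

118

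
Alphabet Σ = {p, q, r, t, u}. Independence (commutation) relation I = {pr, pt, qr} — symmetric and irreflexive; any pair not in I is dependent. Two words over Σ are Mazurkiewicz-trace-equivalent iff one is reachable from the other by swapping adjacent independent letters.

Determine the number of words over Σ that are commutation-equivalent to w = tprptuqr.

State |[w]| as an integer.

20

0(t) covers ∅
1(p) covers ∅
2(r) covers 0:t
3(p) covers 1:p
4(t) covers 2:r
5(u) covers 3:p, 4:t
6(q) covers 5:u
7(r) covers 5:u
floor of heap: 0:t, 1:p
completions by unplaced set U, small U first (add the entries for U minus each lowest piece of U):
  |U|=1: {6}:1  {7}:1
  |U|=2: {6,7}:2
  |U|=3: {5,6,7}:2
  |U|=4: {3,5,6,7}:2  {4,5,6,7}:2
  |U|=5: {1,3,5,6,7}:2  {2,4,5,6,7}:2  {3,4,5,6,7}:4
  |U|=6: {0,2,4,5,6,7}:2  {1,3,4,5,6,7}:6  {2,3,4,5,6,7}:6
  start at 0(t): 12
  start at 1(p): 8
sum over floor = 20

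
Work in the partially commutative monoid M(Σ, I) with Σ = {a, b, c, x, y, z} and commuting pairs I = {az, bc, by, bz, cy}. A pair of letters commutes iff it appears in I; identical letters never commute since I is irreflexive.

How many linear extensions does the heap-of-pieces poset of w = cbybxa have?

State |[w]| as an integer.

#0=c has no predecessor
#1=b has no predecessor
#2=y has no predecessor
#3=b depends on [1:b]
#4=x depends on [0:c, 2:y, 3:b]
#5=a depends on [4:x]
sources: [0:c, 1:b, 2:y]
N(rest) = Σ N(rest − s) over sources s of rest; N(one piece) = 1:
  size 1 → [5]=1
  size 2 → [4,5]=1
  size 3 → [0,4,5]=1  [2,4,5]=1  [3,4,5]=1
  size 4 → [0,2,4,5]=2  [0,3,4,5]=2  [1,3,4,5]=1  [2,3,4,5]=2
  first=0(c) contributes 3
  first=1(b) contributes 6
  first=2(y) contributes 3
|[w]| = 12

12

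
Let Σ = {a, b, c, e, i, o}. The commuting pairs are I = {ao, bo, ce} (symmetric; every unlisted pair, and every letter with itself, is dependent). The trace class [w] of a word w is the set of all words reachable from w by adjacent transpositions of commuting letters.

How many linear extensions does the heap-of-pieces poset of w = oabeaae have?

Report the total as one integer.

drop 0:o onto floor
drop 1:a onto floor
drop 2:b onto {1:a}
drop 3:e onto {0:o, 2:b}
drop 4:a onto {3:e}
drop 5:a onto {4:a}
drop 6:e onto {5:a}
ground layer = {0:o, 1:a}
drop-orders for the pieces not yet dropped (sum over which currently-grounded one goes next):
  1 to go: {6} 1
  2 to go: {5,6} 1
  3 to go: {4,5,6} 1
  4 to go: {3,4,5,6} 1
  5 to go: {0,3,4,5,6} 1  {2,3,4,5,6} 1
  if 0:o drops first: 1 orders
  if 1:a drops first: 2 orders
heap linearizations: 3

3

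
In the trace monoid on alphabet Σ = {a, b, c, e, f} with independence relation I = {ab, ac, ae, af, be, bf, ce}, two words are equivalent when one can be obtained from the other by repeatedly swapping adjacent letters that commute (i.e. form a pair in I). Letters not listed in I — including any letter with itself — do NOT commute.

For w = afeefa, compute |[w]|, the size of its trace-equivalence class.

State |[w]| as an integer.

drop 0:a onto floor
drop 1:f onto floor
drop 2:e onto {1:f}
drop 3:e onto {2:e}
drop 4:f onto {3:e}
drop 5:a onto {0:a}
ground layer = {0:a, 1:f}
drop-orders for the pieces not yet dropped (sum over which currently-grounded one goes next):
  1 to go: {4} 1  {5} 1
  2 to go: {0,5} 1  {3,4} 1  {4,5} 2
  3 to go: {0,4,5} 3  {2,3,4} 1  {3,4,5} 3
  4 to go: {0,3,4,5} 6  {1,2,3,4} 1  {2,3,4,5} 4
  if 0:a drops first: 5 orders
  if 1:f drops first: 10 orders
heap linearizations: 15

15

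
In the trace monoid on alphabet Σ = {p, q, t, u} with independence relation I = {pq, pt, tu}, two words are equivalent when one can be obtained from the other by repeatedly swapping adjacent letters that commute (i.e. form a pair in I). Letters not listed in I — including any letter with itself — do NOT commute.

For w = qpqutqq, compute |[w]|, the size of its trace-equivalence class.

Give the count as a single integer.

drop 0:q onto floor
drop 1:p onto floor
drop 2:q onto {0:q}
drop 3:u onto {1:p, 2:q}
drop 4:t onto {2:q}
drop 5:q onto {3:u, 4:t}
drop 6:q onto {5:q}
ground layer = {0:q, 1:p}
drop-orders for the pieces not yet dropped (sum over which currently-grounded one goes next):
  1 to go: {6} 1
  2 to go: {5,6} 1
  3 to go: {3,5,6} 1  {4,5,6} 1
  4 to go: {1,3,5,6} 1  {3,4,5,6} 2
  5 to go: {1,3,4,5,6} 3  {2,3,4,5,6} 2
  if 0:q drops first: 5 orders
  if 1:p drops first: 2 orders
heap linearizations: 7

7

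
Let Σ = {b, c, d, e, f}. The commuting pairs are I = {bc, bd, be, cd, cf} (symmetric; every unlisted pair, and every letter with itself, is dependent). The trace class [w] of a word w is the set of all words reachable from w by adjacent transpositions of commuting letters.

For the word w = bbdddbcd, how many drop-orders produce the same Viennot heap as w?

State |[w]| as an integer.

piece 0:b — minimal
piece 1:b rests on {0:b}
piece 2:d — minimal
piece 3:d rests on {2:d}
piece 4:d rests on {3:d}
piece 5:b rests on {1:b}
piece 6:c — minimal
piece 7:d rests on {4:d}
minimal pieces: {0:b, 2:d, 6:c}
ways to finish when only these pieces remain (= sum over removing one remaining piece with nothing left below it):
  1 left: {5}→1  {6}→1  {7}→1
  2 left: {1,5}→1  {4,7}→1  {5,6}→2  {5,7}→2  {6,7}→2
  3 left: {0,1,5}→1  {1,5,6}→3  {1,5,7}→3  {3,4,7}→1  {4,5,7}→3  {4,6,7}→3  {5,6,7}→6
  4 left: {0,1,5,6}→4  {0,1,5,7}→4  {1,4,5,7}→6  {1,5,6,7}→12  {2,3,4,7}→1  {3,4,5,7}→4  {3,4,6,7}→4  {4,5,6,7}→12
  5 left: {0,1,4,5,7}→10  {0,1,5,6,7}→20  {1,3,4,5,7}→10  {1,4,5,6,7}→30  {2,3,4,5,7}→5  {2,3,4,6,7}→5  {3,4,5,6,7}→20
  6 left: {0,1,3,4,5,7}→20  {0,1,4,5,6,7}→60  {1,2,3,4,5,7}→15  {1,3,4,5,6,7}→60  {2,3,4,5,6,7}→30
  placing 0:b first → 105 extensions
  placing 2:d first → 140 extensions
  placing 6:c first → 35 extensions
total linear extensions = 280

280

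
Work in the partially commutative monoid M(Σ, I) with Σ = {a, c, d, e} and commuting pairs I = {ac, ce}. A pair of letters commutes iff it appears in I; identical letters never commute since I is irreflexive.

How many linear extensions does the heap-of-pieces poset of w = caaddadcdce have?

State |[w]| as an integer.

6

piece 0:c — minimal
piece 1:a — minimal
piece 2:a rests on {1:a}
piece 3:d rests on {0:c, 2:a}
piece 4:d rests on {3:d}
piece 5:a rests on {4:d}
piece 6:d rests on {5:a}
piece 7:c rests on {6:d}
piece 8:d rests on {7:c}
piece 9:c rests on {8:d}
piece 10:e rests on {8:d}
minimal pieces: {0:c, 1:a}
ways to finish when only these pieces remain (= sum over removing one remaining piece with nothing left below it):
  1 left: {9}→1  {10}→1
  2 left: {9,10}→2
  3 left: {8,9,10}→2
  4 left: {7,8,9,10}→2
  5 left: {6,7,8,9,10}→2
  6 left: {5,6,7,8,9,10}→2
  7 left: {4,5,6,7,8,9,10}→2
  8 left: {3,4,5,6,7,8,9,10}→2
  9 left: {0,3,4,5,6,7,8,9,10}→2  {2,3,4,5,6,7,8,9,10}→2
  placing 0:c first → 2 extensions
  placing 1:a first → 4 extensions
total linear extensions = 6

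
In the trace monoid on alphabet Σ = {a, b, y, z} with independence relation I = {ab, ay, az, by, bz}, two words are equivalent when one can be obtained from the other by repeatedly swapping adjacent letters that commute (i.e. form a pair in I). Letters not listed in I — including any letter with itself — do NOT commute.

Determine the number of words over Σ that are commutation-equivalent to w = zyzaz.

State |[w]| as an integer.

5

0(z) covers ∅
1(y) covers 0:z
2(z) covers 1:y
3(a) covers ∅
4(z) covers 2:z
floor of heap: 0:z, 3:a
completions by unplaced set U, small U first (add the entries for U minus each lowest piece of U):
  |U|=1: {3}:1  {4}:1
  |U|=2: {2,4}:1  {3,4}:2
  |U|=3: {1,2,4}:1  {2,3,4}:3
  start at 0(z): 4
  start at 3(a): 1
sum over floor = 5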